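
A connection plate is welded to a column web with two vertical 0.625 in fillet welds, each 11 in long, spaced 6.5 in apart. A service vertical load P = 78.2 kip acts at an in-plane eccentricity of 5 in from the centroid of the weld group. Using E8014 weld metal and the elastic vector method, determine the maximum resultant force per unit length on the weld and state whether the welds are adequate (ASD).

E80XX → F_EXX = 80 ksi.
Total weld length L_w = 22 in. Treat welds as unit-width lines.
Polar moment about centroid: J = 2[d³/12 + d(b/2)²] = 2[11³/12 + 11×3.25²] = 454.2 in³.
Direct shear f_v = P/L_w = 78.2 / 22 = 3.555 kip/in (vertical).
Torsion M = P·e = 78.2 × 5 = 391 kip·in.
Critical point at (x, y) = (3.25, 5.5) from centroid. f_tx = M·y/J = 4.735 kip/in; f_ty = M·x/J = 2.798 kip/in.
Resultant f_max = √[f_tx² + (f_v + f_ty)²] = √[4.735² + (3.555 + 2.798)²] = 7.923 kip/in.
Capacity per unit length: r_n/Ω = (1/2.0) × 0.6 × 80 × (0.707 × 0.625) = 10.6 kip/in.
7.923 ≤ 10.6 → adequate.

f_max ≈ 7.92 kip/in; adequate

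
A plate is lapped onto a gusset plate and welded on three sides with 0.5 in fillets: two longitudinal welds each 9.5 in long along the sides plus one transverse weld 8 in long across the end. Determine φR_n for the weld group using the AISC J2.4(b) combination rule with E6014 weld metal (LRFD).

E60XX → F_EXX = 60 ksi.
t_e = 0.707 × 0.5 = 0.3535 in.
R_nwl = 0.6 × 60 × 0.3535 × 19 = 241.8 kip (longitudinal, 2 welds).
R_nwt = 0.6 × 60 × 0.3535 × 8 = 101.8 kip (transverse, base value).
(i) R_nwl + R_nwt = 343.6 kip; (ii) 0.85 R_nwl + 1.5 R_nwt = 358.2 kip.
R_n = max = 358.2 kip [governs: (ii)]; φR_n = 268.7 kip.

φR_n ≈ 269 kip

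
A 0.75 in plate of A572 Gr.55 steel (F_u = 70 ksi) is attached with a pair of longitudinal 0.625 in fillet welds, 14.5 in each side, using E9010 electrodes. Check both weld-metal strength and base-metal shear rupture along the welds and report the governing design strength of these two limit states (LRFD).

φR_n ≈ 519 kips (weld metal governs)

E90XX → F_EXX = 90 ksi.
t_e = 0.707 × 0.625 = 0.4419 in; L = 29 in.
Weld metal: φR_n = 0.75 × 0.6 × 90 × 0.4419 × 29 = 519 kips.
Base metal (shear rupture): φR_n = 0.75 × 0.6 × 70 × 0.75 × 29 = 685.1 kips.
Governing: weld metal.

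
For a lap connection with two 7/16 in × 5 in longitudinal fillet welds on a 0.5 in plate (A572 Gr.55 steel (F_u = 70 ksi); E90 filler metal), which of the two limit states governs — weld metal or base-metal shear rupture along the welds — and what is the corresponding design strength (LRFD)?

φR_n ≈ 125 kip (weld metal governs)

E90XX → F_EXX = 90 ksi.
t_e = 0.707 × 0.4375 = 0.3093 in; L = 10 in.
Weld metal: φR_n = 0.75 × 0.6 × 90 × 0.3093 × 10 = 125.3 kip.
Base metal (shear rupture): φR_n = 0.75 × 0.6 × 70 × 0.5 × 10 = 157.5 kip.
Governing: weld metal.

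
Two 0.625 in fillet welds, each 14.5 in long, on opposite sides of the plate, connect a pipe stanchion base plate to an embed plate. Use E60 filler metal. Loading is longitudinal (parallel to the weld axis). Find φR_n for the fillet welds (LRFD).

φR_n ≈ 346 kips

E60XX → F_EXX = 60 ksi.
Effective throat t_e = 0.707 × 0.625 = 0.4419 in.
Total length L = 29 in; A_we = 0.4419 × 29 = 12.81 in².
F_nw = 0.6 F_EXX = 0.6 × 60 = 36 ksi.
φR_n = 0.75 × 36 × 12.81 = 346 kips.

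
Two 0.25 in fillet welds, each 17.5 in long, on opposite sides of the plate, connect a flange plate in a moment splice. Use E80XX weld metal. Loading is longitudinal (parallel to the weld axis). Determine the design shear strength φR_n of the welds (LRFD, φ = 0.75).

E80XX → F_EXX = 80 ksi.
Effective throat t_e = 0.707 × 0.25 = 0.1767 in.
Total length L = 35 in; A_we = 0.1767 × 35 = 6.186 in².
F_nw = 0.6 F_EXX = 0.6 × 80 = 48 ksi.
φR_n = 0.75 × 48 × 6.186 = 222.7 kips.

φR_n ≈ 223 kips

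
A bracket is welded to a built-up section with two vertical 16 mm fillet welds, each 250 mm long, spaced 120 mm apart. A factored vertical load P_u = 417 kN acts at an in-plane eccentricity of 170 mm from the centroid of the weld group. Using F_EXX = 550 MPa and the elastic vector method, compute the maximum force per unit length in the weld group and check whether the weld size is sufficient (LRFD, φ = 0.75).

f_max ≈ 2700 N/mm; adequate

Total weld length L_w = 500 mm. Treat welds as unit-width lines.
Polar moment about centroid: J = 2[d³/12 + d(b/2)²] = 2[250³/12 + 250×60²] = 4404000 mm³.
Direct shear f_v = P/L_w = 417×10³ / 500 = 834 N/mm (vertical).
Torsion M = P·e = 417×10³ × 170 = 70890000 N·mm.
Critical point at (x, y) = (60, 125) from centroid. f_tx = M·y/J = 2012 N/mm; f_ty = M·x/J = 965.8 N/mm.
Resultant f_max = √[f_tx² + (f_v + f_ty)²] = √[2012² + (834 + 965.8)²] = 2700 N/mm.
Capacity per unit length: φr_n = 0.75 × 0.6 × 550 × (0.707 × 16) = 2800 N/mm.
2700 ≤ 2800 → adequate.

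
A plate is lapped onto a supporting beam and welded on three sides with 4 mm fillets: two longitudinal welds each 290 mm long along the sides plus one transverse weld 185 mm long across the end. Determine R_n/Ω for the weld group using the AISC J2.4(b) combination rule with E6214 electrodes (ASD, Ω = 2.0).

E62XX → F_EXX = 620 MPa.
t_e = 0.707 × 4 = 2.828 mm.
R_nwl = 0.6 × 620 × 2.828 × 580 × 10⁻³ = 610.2 kN (longitudinal, 2 welds).
R_nwt = 0.6 × 620 × 2.828 × 185 × 10⁻³ = 194.6 kN (transverse, base value).
(i) R_nwl + R_nwt = 804.8 kN; (ii) 0.85 R_nwl + 1.5 R_nwt = 810.6 kN.
R_n = max = 810.6 kN [governs: (ii)]; R_n/Ω = 405.3 kN.

R_n/Ω ≈ 405 kN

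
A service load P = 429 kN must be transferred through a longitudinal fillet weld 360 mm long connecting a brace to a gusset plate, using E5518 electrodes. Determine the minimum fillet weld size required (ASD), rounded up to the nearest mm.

w = 11 mm

E55XX → F_EXX = 550 MPa.
Total weld length L = 360 mm.
Required throat t_e = P × Ω / (0.6 F_EXX × L) = 429 × 2.0 / (0.6 × 550 × 360 × 10⁻³) = 7.222 mm.
Required leg w = t_e / 0.707 = 10.22 mm → use 11 mm.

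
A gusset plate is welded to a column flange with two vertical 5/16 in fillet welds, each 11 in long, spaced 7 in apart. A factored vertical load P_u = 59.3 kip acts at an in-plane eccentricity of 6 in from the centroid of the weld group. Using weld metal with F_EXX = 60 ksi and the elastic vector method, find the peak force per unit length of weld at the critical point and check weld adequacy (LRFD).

Total weld length L_w = 22 in. Treat welds as unit-width lines.
Polar moment about centroid: J = 2[d³/12 + d(b/2)²] = 2[11³/12 + 11×3.5²] = 491.3 in³.
Direct shear f_v = P/L_w = 59.3 / 22 = 2.695 kip/in (vertical).
Torsion M = P·e = 59.3 × 6 = 355.8 kip·in.
Critical point at (x, y) = (3.5, 5.5) from centroid. f_tx = M·y/J = 3.983 kip/in; f_ty = M·x/J = 2.535 kip/in.
Resultant f_max = √[f_tx² + (f_v + f_ty)²] = √[3.983² + (2.695 + 2.535)²] = 6.574 kip/in.
Capacity per unit length: φr_n = 0.75 × 0.6 × 60 × (0.707 × 0.3125) = 5.965 kip/in.
6.574 > 5.965 → NOT adequate.

f_max ≈ 6.57 kip/in; NOT adequate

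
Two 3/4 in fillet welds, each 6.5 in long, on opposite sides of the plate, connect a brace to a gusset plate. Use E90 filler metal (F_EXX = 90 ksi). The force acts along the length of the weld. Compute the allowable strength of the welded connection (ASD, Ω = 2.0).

Effective throat t_e = 0.707 × 0.75 = 0.5302 in.
Total length L = 13 in; A_we = 0.5302 × 13 = 6.893 in².
F_nw = 0.6 F_EXX = 0.6 × 90 = 54 ksi.
R_n = 54 × 6.893 = 372.2 kips; R_n/Ω = 372.2/2.0 = 186.1 kips.

R_n/Ω ≈ 186 kips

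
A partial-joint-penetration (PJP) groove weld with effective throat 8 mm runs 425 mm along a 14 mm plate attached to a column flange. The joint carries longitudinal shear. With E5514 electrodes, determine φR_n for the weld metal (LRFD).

φR_n ≈ 842 kN

E55XX → F_EXX = 550 MPa.
Effective throat (given) t_e = 8 mm.
A_we = 8 × 425 = 3400 mm².
F_nw = 0.6 F_EXX = 330 MPa.
φR_n = 0.75 × 330 × 3400 × 10⁻³ = 841.5 kN.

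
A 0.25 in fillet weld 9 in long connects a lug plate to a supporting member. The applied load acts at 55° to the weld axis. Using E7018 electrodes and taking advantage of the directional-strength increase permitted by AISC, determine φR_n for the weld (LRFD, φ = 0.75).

φR_n ≈ 68.7 kips

E70XX → F_EXX = 70 ksi.
t_e = 0.707 × 0.25 = 0.1767 in; A_we = 0.1767 × 9 = 1.591 in².
Directional factor: 1.0 + 0.5 sin^1.5(55°) = 1.371.
F_nw = 0.6 × 70 × 1.371 = 57.57 ksi.
φR_n = 0.75 × 57.57 × 1.591 = 68.68 kips.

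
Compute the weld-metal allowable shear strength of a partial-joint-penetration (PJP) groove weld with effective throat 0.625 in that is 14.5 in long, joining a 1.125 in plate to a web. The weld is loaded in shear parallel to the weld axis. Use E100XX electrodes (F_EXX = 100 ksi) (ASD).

Effective throat (given) t_e = 0.625 in.
A_we = 0.625 × 14.5 = 9.062 in².
F_nw = 0.6 F_EXX = 60 ksi.
R_n/Ω = (60 × 9.062) / 2.0 = 271.9 kips.

R_n/Ω ≈ 272 kips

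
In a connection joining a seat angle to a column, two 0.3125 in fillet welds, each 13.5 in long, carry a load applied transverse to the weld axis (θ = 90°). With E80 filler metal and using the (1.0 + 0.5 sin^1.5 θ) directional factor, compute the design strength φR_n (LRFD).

φR_n ≈ 322 kip

E80XX → F_EXX = 80 ksi.
t_e = 0.707 × 0.3125 = 0.2209 in; A_we = 0.2209 × 27 = 5.965 in².
Directional factor: 1.0 + 0.5 sin^1.5(90°) = 1.5.
F_nw = 0.6 × 80 × 1.5 = 72 ksi.
φR_n = 0.75 × 72 × 5.965 = 322.1 kip.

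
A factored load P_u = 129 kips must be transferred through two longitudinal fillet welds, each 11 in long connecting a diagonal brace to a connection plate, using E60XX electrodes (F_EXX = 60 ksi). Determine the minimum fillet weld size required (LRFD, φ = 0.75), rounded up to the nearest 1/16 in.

w = 5/16 in

Total weld length L = 22 in.
Required throat t_e = P_u / (φ × 0.6 F_EXX × L) = 129 / (0.75 × 0.6 × 60 × 22) = 0.2172 in.
Required leg w = t_e / 0.707 = 0.3072 in → use 5/16 in.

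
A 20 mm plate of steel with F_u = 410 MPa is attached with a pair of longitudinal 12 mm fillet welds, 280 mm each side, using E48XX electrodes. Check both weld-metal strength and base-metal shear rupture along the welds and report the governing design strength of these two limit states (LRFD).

φR_n ≈ 1030 kN (weld metal governs)

E48XX → F_EXX = 480 MPa.
t_e = 0.707 × 12 = 8.484 mm; L = 560 mm.
Weld metal: φR_n = 0.75 × 0.6 × 480 × 8.484 × 560 × 10⁻³ = 1026 kN.
Base metal (shear rupture): φR_n = 0.75 × 0.6 × 410 × 20 × 560 × 10⁻³ = 2066 kN.
Governing: weld metal.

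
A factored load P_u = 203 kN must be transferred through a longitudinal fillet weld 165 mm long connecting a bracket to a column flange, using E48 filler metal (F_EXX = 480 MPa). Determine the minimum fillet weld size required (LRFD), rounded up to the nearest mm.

Total weld length L = 165 mm.
Required throat t_e = P_u / (φ × 0.6 F_EXX × L) = 203 / (0.75 × 0.6 × 480 × 165 × 10⁻³) = 5.696 mm.
Required leg w = t_e / 0.707 = 8.056 mm → use 9 mm.

w = 9 mm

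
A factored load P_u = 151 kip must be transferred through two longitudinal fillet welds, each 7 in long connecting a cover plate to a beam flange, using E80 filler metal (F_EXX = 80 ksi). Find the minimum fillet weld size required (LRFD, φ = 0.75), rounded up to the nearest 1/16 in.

w = 7/16 in

Total weld length L = 14 in.
Required throat t_e = P_u / (φ × 0.6 F_EXX × L) = 151 / (0.75 × 0.6 × 80 × 14) = 0.2996 in.
Required leg w = t_e / 0.707 = 0.4238 in → use 7/16 in.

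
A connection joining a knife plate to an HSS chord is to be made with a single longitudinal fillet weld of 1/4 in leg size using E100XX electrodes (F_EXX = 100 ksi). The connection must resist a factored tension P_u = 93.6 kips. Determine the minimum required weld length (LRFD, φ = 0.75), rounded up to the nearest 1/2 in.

Throat t_e = 0.707 × 0.25 = 0.1767 in.
φr_n = 0.75 × 0.6 × 100 × 0.1767 = 7.954 kips/in.
L_req = P_u / φr_n = 93.6 / 7.954 = 11.77 in total.
Round up → use L = 12 in.

L = 12 in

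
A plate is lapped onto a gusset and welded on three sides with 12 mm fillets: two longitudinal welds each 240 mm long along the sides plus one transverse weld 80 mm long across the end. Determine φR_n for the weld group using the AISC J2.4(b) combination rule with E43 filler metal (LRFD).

E43XX → F_EXX = 430 MPa.
t_e = 0.707 × 12 = 8.484 mm.
R_nwl = 0.6 × 430 × 8.484 × 480 × 10⁻³ = 1051 kN (longitudinal, 2 welds).
R_nwt = 0.6 × 430 × 8.484 × 80 × 10⁻³ = 175.1 kN (transverse, base value).
(i) R_nwl + R_nwt = 1226 kN; (ii) 0.85 R_nwl + 1.5 R_nwt = 1156 kN.
R_n = max = 1226 kN [governs: (i)]; φR_n = 919.3 kN.

φR_n ≈ 919 kN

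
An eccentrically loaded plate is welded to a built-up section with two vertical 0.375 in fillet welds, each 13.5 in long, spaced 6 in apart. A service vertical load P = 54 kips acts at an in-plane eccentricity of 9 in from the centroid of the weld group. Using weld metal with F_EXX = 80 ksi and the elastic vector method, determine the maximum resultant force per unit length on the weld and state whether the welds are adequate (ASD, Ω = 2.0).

f_max ≈ 6.57 kip/in; NOT adequate

Total weld length L_w = 27 in. Treat welds as unit-width lines.
Polar moment about centroid: J = 2[d³/12 + d(b/2)²] = 2[13.5³/12 + 13.5×3²] = 653.1 in³.
Direct shear f_v = P/L_w = 54 / 27 = 2 kip/in (vertical).
Torsion M = P·e = 54 × 9 = 486 kip·in.
Critical point at (x, y) = (3, 6.75) from centroid. f_tx = M·y/J = 5.023 kip/in; f_ty = M·x/J = 2.233 kip/in.
Resultant f_max = √[f_tx² + (f_v + f_ty)²] = √[5.023² + (2 + 2.233)²] = 6.569 kip/in.
Capacity per unit length: r_n/Ω = (1/2.0) × 0.6 × 80 × (0.707 × 0.375) = 6.363 kip/in.
6.569 > 6.363 → NOT adequate.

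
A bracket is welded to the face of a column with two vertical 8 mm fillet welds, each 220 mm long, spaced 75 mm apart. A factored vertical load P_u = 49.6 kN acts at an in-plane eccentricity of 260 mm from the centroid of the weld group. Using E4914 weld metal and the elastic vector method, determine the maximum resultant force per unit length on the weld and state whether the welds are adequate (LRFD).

E49XX → F_EXX = 490 MPa.
Total weld length L_w = 440 mm. Treat welds as unit-width lines.
Polar moment about centroid: J = 2[d³/12 + d(b/2)²] = 2[220³/12 + 220×37.5²] = 2393000 mm³.
Direct shear f_v = P/L_w = 49.6×10³ / 440 = 112.7 N/mm (vertical).
Torsion M = P·e = 49.6×10³ × 260 = 12896000 N·mm.
Critical point at (x, y) = (37.5, 110) from centroid. f_tx = M·y/J = 592.7 N/mm; f_ty = M·x/J = 202.1 N/mm.
Resultant f_max = √[f_tx² + (f_v + f_ty)²] = √[592.7² + (112.7 + 202.1)²] = 671.1 N/mm.
Capacity per unit length: φr_n = 0.75 × 0.6 × 490 × (0.707 × 8) = 1247 N/mm.
671.1 ≤ 1247 → adequate.

f_max ≈ 671 N/mm; adequate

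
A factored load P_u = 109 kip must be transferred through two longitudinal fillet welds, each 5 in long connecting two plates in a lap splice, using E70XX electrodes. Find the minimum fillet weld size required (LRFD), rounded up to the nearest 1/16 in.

E70XX → F_EXX = 70 ksi.
Total weld length L = 10 in.
Required throat t_e = P_u / (φ × 0.6 F_EXX × L) = 109 / (0.75 × 0.6 × 70 × 10) = 0.346 in.
Required leg w = t_e / 0.707 = 0.4894 in → use 1/2 in.

w = 1/2 in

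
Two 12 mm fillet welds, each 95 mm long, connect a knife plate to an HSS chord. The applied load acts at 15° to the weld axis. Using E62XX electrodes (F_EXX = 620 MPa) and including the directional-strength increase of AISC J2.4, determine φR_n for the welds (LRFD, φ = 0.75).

φR_n ≈ 479 kN

t_e = 0.707 × 12 = 8.484 mm; A_we = 8.484 × 190 = 1612 mm².
Directional factor: 1.0 + 0.5 sin^1.5(15°) = 1.066.
F_nw = 0.6 × 620 × 1.066 = 396.5 MPa.
φR_n = 0.75 × 396.5 × 1612 × 10⁻³ = 479.3 kN.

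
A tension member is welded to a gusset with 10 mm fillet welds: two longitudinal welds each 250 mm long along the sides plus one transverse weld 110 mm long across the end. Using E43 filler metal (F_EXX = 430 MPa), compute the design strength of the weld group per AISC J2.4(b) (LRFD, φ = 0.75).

t_e = 0.707 × 10 = 7.07 mm.
R_nwl = 0.6 × 430 × 7.07 × 500 × 10⁻³ = 912 kN (longitudinal, 2 welds).
R_nwt = 0.6 × 430 × 7.07 × 110 × 10⁻³ = 200.6 kN (transverse, base value).
(i) R_nwl + R_nwt = 1113 kN; (ii) 0.85 R_nwl + 1.5 R_nwt = 1076 kN.
R_n = max = 1113 kN [governs: (i)]; φR_n = 834.5 kN.

φR_n ≈ 835 kN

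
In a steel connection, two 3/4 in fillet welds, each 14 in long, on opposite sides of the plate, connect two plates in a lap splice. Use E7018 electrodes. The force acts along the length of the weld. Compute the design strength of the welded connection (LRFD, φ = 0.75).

E70XX → F_EXX = 70 ksi.
Effective throat t_e = 0.707 × 0.75 = 0.5302 in.
Total length L = 28 in; A_we = 0.5302 × 28 = 14.85 in².
F_nw = 0.6 F_EXX = 0.6 × 70 = 42 ksi.
φR_n = 0.75 × 42 × 14.85 = 467.7 kip.

φR_n ≈ 468 kip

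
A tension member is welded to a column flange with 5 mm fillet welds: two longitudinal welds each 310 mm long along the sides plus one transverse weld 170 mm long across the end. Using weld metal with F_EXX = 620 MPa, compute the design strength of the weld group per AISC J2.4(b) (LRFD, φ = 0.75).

φR_n ≈ 779 kN

t_e = 0.707 × 5 = 3.535 mm.
R_nwl = 0.6 × 620 × 3.535 × 620 × 10⁻³ = 815.3 kN (longitudinal, 2 welds).
R_nwt = 0.6 × 620 × 3.535 × 170 × 10⁻³ = 223.6 kN (transverse, base value).
(i) R_nwl + R_nwt = 1039 kN; (ii) 0.85 R_nwl + 1.5 R_nwt = 1028 kN.
R_n = max = 1039 kN [governs: (i)]; φR_n = 779.1 kN.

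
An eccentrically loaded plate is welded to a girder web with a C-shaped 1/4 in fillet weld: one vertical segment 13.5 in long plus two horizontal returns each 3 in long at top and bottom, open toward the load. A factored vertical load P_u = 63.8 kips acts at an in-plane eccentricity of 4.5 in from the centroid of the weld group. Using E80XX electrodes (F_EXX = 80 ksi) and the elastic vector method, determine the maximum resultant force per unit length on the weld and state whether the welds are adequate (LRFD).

f_max ≈ 6.17 kip/in; adequate

Total weld length L_w = 19.5 in. Treat welds as unit-width lines.
Centroid: x̄ = 2×3×1.5 / 19.5 = 0.4615 in from the vertical weld.
Polar moment about centroid: J = I_x + I_y = [13.5³/12 + 2×3×6.75²] + [13.5×0.4615² + 2(3³/12 + 3×1.038²)] = 492.3 in³.
Direct shear f_v = P/L_w = 63.8 / 19.5 = 3.272 kip/in (vertical).
Torsion M = P·e = 63.8 × 4.5 = 287.1 kip·in.
Critical point at (x, y) = (2.538, 6.75) from centroid. f_tx = M·y/J = 3.937 kip/in; f_ty = M·x/J = 1.481 kip/in.
Resultant f_max = √[f_tx² + (f_v + f_ty)²] = √[3.937² + (3.272 + 1.481)²] = 6.171 kip/in.
Capacity per unit length: φr_n = 0.75 × 0.6 × 80 × (0.707 × 0.25) = 6.363 kip/in.
6.171 ≤ 6.363 → adequate.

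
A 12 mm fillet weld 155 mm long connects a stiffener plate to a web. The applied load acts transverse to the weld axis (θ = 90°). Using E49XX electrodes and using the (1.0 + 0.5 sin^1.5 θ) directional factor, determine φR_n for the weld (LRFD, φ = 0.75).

φR_n ≈ 435 kN

E49XX → F_EXX = 490 MPa.
t_e = 0.707 × 12 = 8.484 mm; A_we = 8.484 × 155 = 1315 mm².
Directional factor: 1.0 + 0.5 sin^1.5(90°) = 1.5.
F_nw = 0.6 × 490 × 1.5 = 441 MPa.
φR_n = 0.75 × 441 × 1315 × 10⁻³ = 434.9 kN.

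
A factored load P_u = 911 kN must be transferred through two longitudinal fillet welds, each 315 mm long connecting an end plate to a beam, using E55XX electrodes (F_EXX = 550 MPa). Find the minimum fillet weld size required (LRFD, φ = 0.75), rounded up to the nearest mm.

w = 9 mm

Total weld length L = 630 mm.
Required throat t_e = P_u / (φ × 0.6 F_EXX × L) = 911 / (0.75 × 0.6 × 550 × 630 × 10⁻³) = 5.843 mm.
Required leg w = t_e / 0.707 = 8.264 mm → use 9 mm.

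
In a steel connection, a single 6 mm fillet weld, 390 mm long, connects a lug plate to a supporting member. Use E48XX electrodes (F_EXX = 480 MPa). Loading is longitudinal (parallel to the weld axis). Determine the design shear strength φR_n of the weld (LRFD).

φR_n ≈ 357 kN

Effective throat t_e = 0.707 × 6 = 4.242 mm.
Total length L = 390 mm; A_we = 4.242 × 390 = 1654 mm².
F_nw = 0.6 F_EXX = 0.6 × 480 = 288 MPa.
φR_n = 0.75 × 288 × 1654 × 10⁻³ = 357.3 kN.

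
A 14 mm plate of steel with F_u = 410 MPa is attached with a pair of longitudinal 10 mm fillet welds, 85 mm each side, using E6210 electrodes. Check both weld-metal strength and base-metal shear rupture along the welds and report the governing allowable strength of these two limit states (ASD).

E62XX → F_EXX = 620 MPa.
t_e = 0.707 × 10 = 7.07 mm; L = 170 mm.
Weld metal: R_n/Ω = (1/2.0) × 0.6 × 620 × 7.07 × 170 × 10⁻³ = 223.6 kN.
Base metal (shear rupture): R_n/Ω = (1/2.0) × 0.6 × 410 × 14 × 170 × 10⁻³ = 292.7 kN.
Governing: weld metal.

R_n/Ω ≈ 224 kN (weld metal governs)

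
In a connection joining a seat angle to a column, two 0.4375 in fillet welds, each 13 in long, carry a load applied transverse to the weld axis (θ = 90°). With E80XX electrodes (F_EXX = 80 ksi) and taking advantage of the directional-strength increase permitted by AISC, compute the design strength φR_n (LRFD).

φR_n ≈ 434 kip

t_e = 0.707 × 0.4375 = 0.3093 in; A_we = 0.3093 × 26 = 8.042 in².
Directional factor: 1.0 + 0.5 sin^1.5(90°) = 1.5.
F_nw = 0.6 × 80 × 1.5 = 72 ksi.
φR_n = 0.75 × 72 × 8.042 = 434.3 kip.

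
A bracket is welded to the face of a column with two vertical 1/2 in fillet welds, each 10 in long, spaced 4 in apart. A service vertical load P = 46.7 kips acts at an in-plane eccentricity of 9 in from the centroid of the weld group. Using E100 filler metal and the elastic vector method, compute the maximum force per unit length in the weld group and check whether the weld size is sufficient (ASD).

E100XX → F_EXX = 100 ksi.
Total weld length L_w = 20 in. Treat welds as unit-width lines.
Polar moment about centroid: J = 2[d³/12 + d(b/2)²] = 2[10³/12 + 10×2²] = 246.7 in³.
Direct shear f_v = P/L_w = 46.7 / 20 = 2.335 kip/in (vertical).
Torsion M = P·e = 46.7 × 9 = 420.3 kip·in.
Critical point at (x, y) = (2, 5) from centroid. f_tx = M·y/J = 8.52 kip/in; f_ty = M·x/J = 3.408 kip/in.
Resultant f_max = √[f_tx² + (f_v + f_ty)²] = √[8.52² + (2.335 + 3.408)²] = 10.27 kip/in.
Capacity per unit length: r_n/Ω = (1/2.0) × 0.6 × 100 × (0.707 × 0.5) = 10.6 kip/in.
10.27 ≤ 10.6 → adequate.

f_max ≈ 10.3 kip/in; adequate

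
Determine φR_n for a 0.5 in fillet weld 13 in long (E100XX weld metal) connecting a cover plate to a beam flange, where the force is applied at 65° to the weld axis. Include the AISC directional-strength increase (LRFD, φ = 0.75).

φR_n ≈ 296 kips

E100XX → F_EXX = 100 ksi.
t_e = 0.707 × 0.5 = 0.3535 in; A_we = 0.3535 × 13 = 4.595 in².
Directional factor: 1.0 + 0.5 sin^1.5(65°) = 1.431.
F_nw = 0.6 × 100 × 1.431 = 85.88 ksi.
φR_n = 0.75 × 85.88 × 4.595 = 296 kips.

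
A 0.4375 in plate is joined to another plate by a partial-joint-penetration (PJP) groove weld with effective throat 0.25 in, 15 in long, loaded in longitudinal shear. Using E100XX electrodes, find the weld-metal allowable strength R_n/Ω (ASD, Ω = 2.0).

E100XX → F_EXX = 100 ksi.
Effective throat (given) t_e = 0.25 in.
A_we = 0.25 × 15 = 3.75 in².
F_nw = 0.6 F_EXX = 60 ksi.
R_n/Ω = (60 × 3.75) / 2.0 = 112.5 kip.

R_n/Ω ≈ 112 kip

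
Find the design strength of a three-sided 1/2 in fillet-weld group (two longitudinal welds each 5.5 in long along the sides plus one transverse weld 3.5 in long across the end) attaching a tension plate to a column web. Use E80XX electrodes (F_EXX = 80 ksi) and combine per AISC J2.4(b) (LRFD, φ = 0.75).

t_e = 0.707 × 0.5 = 0.3535 in.
R_nwl = 0.6 × 80 × 0.3535 × 11 = 186.6 kips (longitudinal, 2 welds).
R_nwt = 0.6 × 80 × 0.3535 × 3.5 = 59.39 kips (transverse, base value).
(i) R_nwl + R_nwt = 246 kips; (ii) 0.85 R_nwl + 1.5 R_nwt = 247.7 kips.
R_n = max = 247.7 kips [governs: (ii)]; φR_n = 185.8 kips.

φR_n ≈ 186 kips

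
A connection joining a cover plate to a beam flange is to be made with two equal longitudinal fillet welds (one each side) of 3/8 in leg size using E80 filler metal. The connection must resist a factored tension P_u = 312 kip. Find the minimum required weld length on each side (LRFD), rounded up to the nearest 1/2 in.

L = 16.5 in on each side

E80XX → F_EXX = 80 ksi.
Throat t_e = 0.707 × 0.375 = 0.2651 in.
φr_n = 0.75 × 0.6 × 80 × 0.2651 = 9.544 kip/in.
L_req = P_u / φr_n = 312 / 9.544 = 32.69 in total.
Per side: 32.69 / 2 = 16.34 in.
Round up → use L = 16.5 in on each side.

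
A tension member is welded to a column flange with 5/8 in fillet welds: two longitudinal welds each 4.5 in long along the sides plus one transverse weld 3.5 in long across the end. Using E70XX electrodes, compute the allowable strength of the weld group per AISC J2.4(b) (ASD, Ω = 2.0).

E70XX → F_EXX = 70 ksi.
t_e = 0.707 × 0.625 = 0.4419 in.
R_nwl = 0.6 × 70 × 0.4419 × 9 = 167 kips (longitudinal, 2 welds).
R_nwt = 0.6 × 70 × 0.4419 × 3.5 = 64.96 kips (transverse, base value).
(i) R_nwl + R_nwt = 232 kips; (ii) 0.85 R_nwl + 1.5 R_nwt = 239.4 kips.
R_n = max = 239.4 kips [governs: (ii)]; R_n/Ω = 119.7 kips.

R_n/Ω ≈ 120 kips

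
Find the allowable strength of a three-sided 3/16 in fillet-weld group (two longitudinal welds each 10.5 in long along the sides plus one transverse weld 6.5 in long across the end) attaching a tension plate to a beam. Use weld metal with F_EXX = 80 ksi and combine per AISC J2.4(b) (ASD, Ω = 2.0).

t_e = 0.707 × 0.1875 = 0.1326 in.
R_nwl = 0.6 × 80 × 0.1326 × 21 = 133.6 kips (longitudinal, 2 welds).
R_nwt = 0.6 × 80 × 0.1326 × 6.5 = 41.36 kips (transverse, base value).
(i) R_nwl + R_nwt = 175 kips; (ii) 0.85 R_nwl + 1.5 R_nwt = 175.6 kips.
R_n = max = 175.6 kips [governs: (ii)]; R_n/Ω = 87.81 kips.

R_n/Ω ≈ 87.8 kips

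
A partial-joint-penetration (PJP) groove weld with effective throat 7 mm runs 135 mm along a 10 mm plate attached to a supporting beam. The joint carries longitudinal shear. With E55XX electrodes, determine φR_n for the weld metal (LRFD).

φR_n ≈ 234 kN

E55XX → F_EXX = 550 MPa.
Effective throat (given) t_e = 7 mm.
A_we = 7 × 135 = 945 mm².
F_nw = 0.6 F_EXX = 330 MPa.
φR_n = 0.75 × 330 × 945 × 10⁻³ = 233.9 kN.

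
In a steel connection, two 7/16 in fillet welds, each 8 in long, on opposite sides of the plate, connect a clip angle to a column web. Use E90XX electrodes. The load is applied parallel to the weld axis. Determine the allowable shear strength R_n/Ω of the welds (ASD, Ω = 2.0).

E90XX → F_EXX = 90 ksi.
Effective throat t_e = 0.707 × 0.4375 = 0.3093 in.
Total length L = 16 in; A_we = 0.3093 × 16 = 4.949 in².
F_nw = 0.6 F_EXX = 0.6 × 90 = 54 ksi.
R_n = 54 × 4.949 = 267.2 kip; R_n/Ω = 267.2/2.0 = 133.6 kip.

R_n/Ω ≈ 134 kip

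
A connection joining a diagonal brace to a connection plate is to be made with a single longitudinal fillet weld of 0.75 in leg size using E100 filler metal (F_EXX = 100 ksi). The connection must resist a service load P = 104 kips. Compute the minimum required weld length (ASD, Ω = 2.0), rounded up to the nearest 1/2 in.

Throat t_e = 0.707 × 0.75 = 0.5302 in.
r_n/Ω = (0.6 × 100 × 0.5302) / 2.0 = 15.91 kip/in.
L_req = P / (r_n/Ω) = 104 / 15.91 = 6.538 in total.
Round up → use L = 7 in.

L = 7 in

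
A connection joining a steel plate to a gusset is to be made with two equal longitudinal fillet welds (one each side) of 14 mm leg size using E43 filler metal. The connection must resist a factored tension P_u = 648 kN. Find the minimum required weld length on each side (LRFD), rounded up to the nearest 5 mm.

E43XX → F_EXX = 430 MPa.
Throat t_e = 0.707 × 14 = 9.898 mm.
φr_n = 0.75 × 0.6 × 430 × 9.898 × 10⁻³ = 1.915 kN/mm.
L_req = P_u / φr_n = 648 / 1.915 = 338.3 mm total.
Per side: 338.3 / 2 = 169.2 mm.
Round up → use L = 170 mm on each side.

L = 170 mm on each side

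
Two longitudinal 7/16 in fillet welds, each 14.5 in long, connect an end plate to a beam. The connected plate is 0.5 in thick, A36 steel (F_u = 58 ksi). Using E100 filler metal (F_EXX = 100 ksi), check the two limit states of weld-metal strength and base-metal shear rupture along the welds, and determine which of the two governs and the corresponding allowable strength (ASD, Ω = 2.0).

R_n/Ω ≈ 252 kips (base-metal shear rupture governs)

t_e = 0.707 × 0.4375 = 0.3093 in; L = 29 in.
Weld metal: R_n/Ω = (1/2.0) × 0.6 × 100 × 0.3093 × 29 = 269.1 kips.
Base metal (shear rupture): R_n/Ω = (1/2.0) × 0.6 × 58 × 0.5 × 29 = 252.3 kips.
Governing: base-metal shear rupture.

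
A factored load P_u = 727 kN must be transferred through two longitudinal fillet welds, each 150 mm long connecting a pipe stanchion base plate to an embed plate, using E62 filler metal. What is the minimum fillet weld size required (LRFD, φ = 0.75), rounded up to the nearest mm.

E62XX → F_EXX = 620 MPa.
Total weld length L = 300 mm.
Required throat t_e = P_u / (φ × 0.6 F_EXX × L) = 727 / (0.75 × 0.6 × 620 × 300 × 10⁻³) = 8.686 mm.
Required leg w = t_e / 0.707 = 12.29 mm → use 13 mm.

w = 13 mm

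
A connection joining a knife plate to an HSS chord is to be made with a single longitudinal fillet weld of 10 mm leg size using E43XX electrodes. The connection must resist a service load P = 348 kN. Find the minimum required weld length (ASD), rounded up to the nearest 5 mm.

L = 385 mm

E43XX → F_EXX = 430 MPa.
Throat t_e = 0.707 × 10 = 7.07 mm.
r_n/Ω = (0.6 × 430 × 7.07) / 2.0 = 912 N/mm = 0.912 kN/mm.
L_req = P / (r_n/Ω) = 348 / 0.912 = 381.6 mm total.
Round up → use L = 385 mm.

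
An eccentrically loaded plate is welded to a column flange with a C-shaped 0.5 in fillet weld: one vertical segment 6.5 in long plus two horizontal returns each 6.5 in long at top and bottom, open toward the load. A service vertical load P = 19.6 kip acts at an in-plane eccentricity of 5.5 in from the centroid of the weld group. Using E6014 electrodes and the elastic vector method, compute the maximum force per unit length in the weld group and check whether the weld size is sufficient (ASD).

f_max ≈ 3.18 kip/in; adequate

E60XX → F_EXX = 60 ksi.
Total weld length L_w = 19.5 in. Treat welds as unit-width lines.
Centroid: x̄ = 2×6.5×3.25 / 19.5 = 2.167 in from the vertical weld.
Polar moment about centroid: J = I_x + I_y = [6.5³/12 + 2×6.5×3.25²] + [6.5×2.167² + 2(6.5³/12 + 6.5×1.083²)] = 251.7 in³.
Direct shear f_v = P/L_w = 19.6 / 19.5 = 1.005 kip/in (vertical).
Torsion M = P·e = 19.6 × 5.5 = 107.8 kip·in.
Critical point at (x, y) = (4.333, 3.25) from centroid. f_tx = M·y/J = 1.392 kip/in; f_ty = M·x/J = 1.856 kip/in.
Resultant f_max = √[f_tx² + (f_v + f_ty)²] = √[1.392² + (1.005 + 1.856)²] = 3.181 kip/in.
Capacity per unit length: r_n/Ω = (1/2.0) × 0.6 × 60 × (0.707 × 0.5) = 6.363 kip/in.
3.181 ≤ 6.363 → adequate.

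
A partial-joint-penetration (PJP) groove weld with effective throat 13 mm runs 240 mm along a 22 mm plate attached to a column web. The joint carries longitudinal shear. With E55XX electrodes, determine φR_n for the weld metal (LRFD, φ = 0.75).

E55XX → F_EXX = 550 MPa.
Effective throat (given) t_e = 13 mm.
A_we = 13 × 240 = 3120 mm².
F_nw = 0.6 F_EXX = 330 MPa.
φR_n = 0.75 × 330 × 3120 × 10⁻³ = 772.2 kN.

φR_n ≈ 772 kN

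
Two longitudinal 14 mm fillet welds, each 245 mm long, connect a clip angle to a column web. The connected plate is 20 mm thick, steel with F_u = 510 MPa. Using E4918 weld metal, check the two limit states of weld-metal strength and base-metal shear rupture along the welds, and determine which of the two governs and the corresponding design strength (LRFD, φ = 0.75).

φR_n ≈ 1070 kN (weld metal governs)

E49XX → F_EXX = 490 MPa.
t_e = 0.707 × 14 = 9.898 mm; L = 490 mm.
Weld metal: φR_n = 0.75 × 0.6 × 490 × 9.898 × 490 × 10⁻³ = 1069 kN.
Base metal (shear rupture): φR_n = 0.75 × 0.6 × 510 × 20 × 490 × 10⁻³ = 2249 kN.
Governing: weld metal.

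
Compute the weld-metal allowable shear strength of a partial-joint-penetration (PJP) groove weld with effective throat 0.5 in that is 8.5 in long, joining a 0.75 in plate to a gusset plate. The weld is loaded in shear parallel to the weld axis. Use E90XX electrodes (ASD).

R_n/Ω ≈ 115 kips

E90XX → F_EXX = 90 ksi.
Effective throat (given) t_e = 0.5 in.
A_we = 0.5 × 8.5 = 4.25 in².
F_nw = 0.6 F_EXX = 54 ksi.
R_n/Ω = (54 × 4.25) / 2.0 = 114.8 kips.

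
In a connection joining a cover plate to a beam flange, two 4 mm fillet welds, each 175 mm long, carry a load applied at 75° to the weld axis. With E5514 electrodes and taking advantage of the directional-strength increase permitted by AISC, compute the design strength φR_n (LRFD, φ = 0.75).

φR_n ≈ 361 kN

E55XX → F_EXX = 550 MPa.
t_e = 0.707 × 4 = 2.828 mm; A_we = 2.828 × 350 = 989.8 mm².
Directional factor: 1.0 + 0.5 sin^1.5(75°) = 1.475.
F_nw = 0.6 × 550 × 1.475 = 486.6 MPa.
φR_n = 0.75 × 486.6 × 989.8 × 10⁻³ = 361.3 kN.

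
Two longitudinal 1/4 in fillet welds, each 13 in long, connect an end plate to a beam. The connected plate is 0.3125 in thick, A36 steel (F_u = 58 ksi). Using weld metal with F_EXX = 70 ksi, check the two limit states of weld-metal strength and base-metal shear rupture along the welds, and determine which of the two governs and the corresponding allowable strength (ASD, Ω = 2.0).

R_n/Ω ≈ 96.5 kips (weld metal governs)

t_e = 0.707 × 0.25 = 0.1767 in; L = 26 in.
Weld metal: R_n/Ω = (1/2.0) × 0.6 × 70 × 0.1767 × 26 = 96.51 kips.
Base metal (shear rupture): R_n/Ω = (1/2.0) × 0.6 × 58 × 0.3125 × 26 = 141.4 kips.
Governing: weld metal.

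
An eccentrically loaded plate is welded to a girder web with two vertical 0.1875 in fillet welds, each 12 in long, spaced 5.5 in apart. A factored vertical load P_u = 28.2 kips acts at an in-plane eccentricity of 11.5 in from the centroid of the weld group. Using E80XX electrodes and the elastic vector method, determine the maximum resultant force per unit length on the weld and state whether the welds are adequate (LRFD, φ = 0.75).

f_max ≈ 5.16 kip/in; NOT adequate

E80XX → F_EXX = 80 ksi.
Total weld length L_w = 24 in. Treat welds as unit-width lines.
Polar moment about centroid: J = 2[d³/12 + d(b/2)²] = 2[12³/12 + 12×2.75²] = 469.5 in³.
Direct shear f_v = P/L_w = 28.2 / 24 = 1.175 kip/in (vertical).
Torsion M = P·e = 28.2 × 11.5 = 324.3 kip·in.
Critical point at (x, y) = (2.75, 6) from centroid. f_tx = M·y/J = 4.144 kip/in; f_ty = M·x/J = 1.9 kip/in.
Resultant f_max = √[f_tx² + (f_v + f_ty)²] = √[4.144² + (1.175 + 1.9)²] = 5.16 kip/in.
Capacity per unit length: φr_n = 0.75 × 0.6 × 80 × (0.707 × 0.1875) = 4.772 kip/in.
5.16 > 4.772 → NOT adequate.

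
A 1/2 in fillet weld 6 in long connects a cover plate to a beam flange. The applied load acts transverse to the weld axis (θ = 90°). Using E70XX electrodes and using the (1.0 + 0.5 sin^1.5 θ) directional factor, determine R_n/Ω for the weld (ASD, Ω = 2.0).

R_n/Ω ≈ 66.8 kip

E70XX → F_EXX = 70 ksi.
t_e = 0.707 × 0.5 = 0.3535 in; A_we = 0.3535 × 6 = 2.121 in².
Directional factor: 1.0 + 0.5 sin^1.5(90°) = 1.5.
F_nw = 0.6 × 70 × 1.5 = 63 ksi.
R_n/Ω = (63 × 2.121) / 2.0 = 66.81 kip.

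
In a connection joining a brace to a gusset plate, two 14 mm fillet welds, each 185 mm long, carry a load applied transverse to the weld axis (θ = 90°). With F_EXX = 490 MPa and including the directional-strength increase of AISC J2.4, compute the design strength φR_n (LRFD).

φR_n ≈ 1210 kN

t_e = 0.707 × 14 = 9.898 mm; A_we = 9.898 × 370 = 3662 mm².
Directional factor: 1.0 + 0.5 sin^1.5(90°) = 1.5.
F_nw = 0.6 × 490 × 1.5 = 441 MPa.
φR_n = 0.75 × 441 × 3662 × 10⁻³ = 1211 kN.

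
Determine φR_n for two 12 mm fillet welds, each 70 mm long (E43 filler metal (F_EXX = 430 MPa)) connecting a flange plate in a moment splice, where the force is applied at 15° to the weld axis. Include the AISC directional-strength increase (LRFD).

φR_n ≈ 245 kN

t_e = 0.707 × 12 = 8.484 mm; A_we = 8.484 × 140 = 1188 mm².
Directional factor: 1.0 + 0.5 sin^1.5(15°) = 1.066.
F_nw = 0.6 × 430 × 1.066 = 275 MPa.
φR_n = 0.75 × 275 × 1188 × 10⁻³ = 245 kN.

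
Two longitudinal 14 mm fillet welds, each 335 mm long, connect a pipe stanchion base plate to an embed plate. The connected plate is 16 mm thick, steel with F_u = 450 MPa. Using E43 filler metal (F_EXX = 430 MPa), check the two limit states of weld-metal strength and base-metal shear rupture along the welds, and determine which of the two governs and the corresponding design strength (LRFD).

φR_n ≈ 1280 kN (weld metal governs)

t_e = 0.707 × 14 = 9.898 mm; L = 670 mm.
Weld metal: φR_n = 0.75 × 0.6 × 430 × 9.898 × 670 × 10⁻³ = 1283 kN.
Base metal (shear rupture): φR_n = 0.75 × 0.6 × 450 × 16 × 670 × 10⁻³ = 2171 kN.
Governing: weld metal.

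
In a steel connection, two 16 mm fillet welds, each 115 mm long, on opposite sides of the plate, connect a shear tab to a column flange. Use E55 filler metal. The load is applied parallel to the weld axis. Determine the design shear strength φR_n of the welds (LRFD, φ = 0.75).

φR_n ≈ 644 kN

E55XX → F_EXX = 550 MPa.
Effective throat t_e = 0.707 × 16 = 11.31 mm.
Total length L = 230 mm; A_we = 11.31 × 230 = 2602 mm².
F_nw = 0.6 F_EXX = 0.6 × 550 = 330 MPa.
φR_n = 0.75 × 330 × 2602 × 10⁻³ = 643.9 kN.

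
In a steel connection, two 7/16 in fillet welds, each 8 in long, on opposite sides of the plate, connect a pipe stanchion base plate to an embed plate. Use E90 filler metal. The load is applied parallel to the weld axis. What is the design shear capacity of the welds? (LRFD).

E90XX → F_EXX = 90 ksi.
Effective throat t_e = 0.707 × 0.4375 = 0.3093 in.
Total length L = 16 in; A_we = 0.3093 × 16 = 4.949 in².
F_nw = 0.6 F_EXX = 0.6 × 90 = 54 ksi.
φR_n = 0.75 × 54 × 4.949 = 200.4 kip.

φR_n ≈ 200 kip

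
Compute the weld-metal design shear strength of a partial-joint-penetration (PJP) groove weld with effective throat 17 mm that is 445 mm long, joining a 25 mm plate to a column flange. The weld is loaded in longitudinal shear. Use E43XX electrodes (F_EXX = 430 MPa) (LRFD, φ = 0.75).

Effective throat (given) t_e = 17 mm.
A_we = 17 × 445 = 7565 mm².
F_nw = 0.6 F_EXX = 258 MPa.
φR_n = 0.75 × 258 × 7565 × 10⁻³ = 1464 kN.

φR_n ≈ 1460 kN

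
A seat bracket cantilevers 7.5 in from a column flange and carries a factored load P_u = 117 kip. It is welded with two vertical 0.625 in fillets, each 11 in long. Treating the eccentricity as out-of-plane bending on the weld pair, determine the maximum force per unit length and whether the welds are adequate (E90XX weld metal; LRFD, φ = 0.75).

E90XX → F_EXX = 90 ksi.
L_w = 2 × 11 = 22 in; section modulus (unit throat) S = 2 × L²/6 = 40.33 in².
Direct shear f_v = P/L_w = 117/22 = 5.318 kip/in.
Moment M = P × e = 117 × 7.5 = 877.5 kip·in; bending f_b = M/S = 21.76 kip/in.
f_max = √(f_v² + f_b²) = √(5.318² + 21.76²) = 22.4 kip/in.
φr_n = 0.75 × 0.6 × 90 × (0.707 × 0.625) = 17.9 kip/in → NOT adequate.

f_max ≈ 22.4 kip/in; NOT adequate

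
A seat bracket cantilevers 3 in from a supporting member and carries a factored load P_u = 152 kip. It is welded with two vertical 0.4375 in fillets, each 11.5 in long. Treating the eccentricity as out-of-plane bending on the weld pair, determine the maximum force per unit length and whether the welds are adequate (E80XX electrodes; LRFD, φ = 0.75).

E80XX → F_EXX = 80 ksi.
L_w = 2 × 11.5 = 23 in; section modulus (unit throat) S = 2 × L²/6 = 44.08 in².
Direct shear f_v = P/L_w = 152/23 = 6.609 kip/in.
Moment M = P × e = 152 × 3 = 456 kip·in; bending f_b = M/S = 10.34 kip/in.
f_max = √(f_v² + f_b²) = √(6.609² + 10.34²) = 12.27 kip/in.
φr_n = 0.75 × 0.6 × 80 × (0.707 × 0.4375) = 11.14 kip/in → NOT adequate.

f_max ≈ 12.3 kip/in; NOT adequate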